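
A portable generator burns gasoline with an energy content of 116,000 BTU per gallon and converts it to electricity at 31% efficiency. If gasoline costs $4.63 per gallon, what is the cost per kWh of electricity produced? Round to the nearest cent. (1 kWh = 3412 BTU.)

$0.44

Electrical output per gallon = 116,000 BTU × 0.31 / 3412 BTU/kWh = 10.54 kWh
Cost per kWh = $4.63 / 10.54 kWh = $0.439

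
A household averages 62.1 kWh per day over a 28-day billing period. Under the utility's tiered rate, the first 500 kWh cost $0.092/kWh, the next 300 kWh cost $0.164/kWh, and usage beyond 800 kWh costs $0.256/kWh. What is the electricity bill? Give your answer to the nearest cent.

Usage = 62.1 kWh/day × 28 days = 1738.8 kWh
First 500 kWh × $0.092 = $46.00
Next 300 kWh × $0.164 = $49.20
Remaining 938.8 kWh × $0.256 = $240.33
Total = $335.53

$335.53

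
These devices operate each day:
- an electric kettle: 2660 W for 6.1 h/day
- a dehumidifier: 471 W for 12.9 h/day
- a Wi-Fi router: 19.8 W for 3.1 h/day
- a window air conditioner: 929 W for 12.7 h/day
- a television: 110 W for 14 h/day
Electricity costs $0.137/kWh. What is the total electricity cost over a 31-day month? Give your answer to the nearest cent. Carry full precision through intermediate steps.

electric kettle: 2660 W × 6.1 h × 31 d = 503,006 Wh = 503 kWh
dehumidifier: 471 W × 12.9 h × 31 d = 188,353 Wh = 188.4 kWh
Wi-Fi router: 19.8 W × 3.1 h × 31 d = 1,903 Wh = 1.903 kWh
window air conditioner: 929 W × 12.7 h × 31 d = 365,747 Wh = 365.7 kWh
television: 110 W × 14 h × 31 d = 47,740 Wh = 47.74 kWh
Total energy = 503 + 188.4 + 1.903 + 365.7 + 47.74 = 1,107 kWh
Cost = 1,107 kWh × $0.137 = $151.62

$151.62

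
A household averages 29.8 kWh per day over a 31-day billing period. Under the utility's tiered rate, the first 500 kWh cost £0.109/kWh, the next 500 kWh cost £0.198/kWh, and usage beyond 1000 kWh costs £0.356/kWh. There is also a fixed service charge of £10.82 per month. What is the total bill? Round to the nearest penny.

Usage = 29.8 kWh/day × 31 days = 923.8 kWh
First 500 kWh × £0.109 = £54.50
Next 423.8 kWh × £0.198 = £83.91
Remaining tier: 0 kWh (not reached)
Energy charge = £138.41; + service £10.82 = £149.23

£149.23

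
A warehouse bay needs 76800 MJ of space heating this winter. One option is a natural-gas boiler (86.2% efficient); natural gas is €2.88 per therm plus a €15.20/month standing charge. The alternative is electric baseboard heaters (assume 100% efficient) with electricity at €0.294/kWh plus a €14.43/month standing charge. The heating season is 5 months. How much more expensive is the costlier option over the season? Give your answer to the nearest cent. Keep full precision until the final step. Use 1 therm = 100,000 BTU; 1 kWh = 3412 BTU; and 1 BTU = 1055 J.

Heat load = 76800 MJ = 76,800,000,000 J / 1055 = 72,796,209 BTU
Gas: input = 72,796,209 / 0.862 = 84,450,358 BTU = 844.5 therm → 844.5 × €2.88 = €2,432.17; + 5 × €15.20 standing = €2,508.17
Electric: 72,796,209 BTU / 3412 = 21,340 kWh → × €0.294 = €6,272.59; + 5 × €14.43 standing = €6,344.74
Difference = |€2,508.17 − €6,344.74| = €3,836.57

€3836.57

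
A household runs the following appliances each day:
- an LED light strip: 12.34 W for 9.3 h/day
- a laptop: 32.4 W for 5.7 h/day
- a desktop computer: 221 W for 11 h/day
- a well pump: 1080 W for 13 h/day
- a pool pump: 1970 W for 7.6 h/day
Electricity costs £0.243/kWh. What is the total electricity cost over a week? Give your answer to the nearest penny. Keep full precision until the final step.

£53.99

LED light strip: 12.34 W × 9.3 h × 7 d = 803 Wh = 0.8033 kWh
laptop: 32.4 W × 5.7 h × 7 d = 1,293 Wh = 1.293 kWh
desktop computer: 221 W × 11 h × 7 d = 17,017 Wh = 17.02 kWh
well pump: 1080 W × 13 h × 7 d = 98,280 Wh = 98.28 kWh
pool pump: 1970 W × 7.6 h × 7 d = 104,804 Wh = 104.8 kWh
Total energy = 0.8033 + 1.293 + 17.02 + 98.28 + 104.8 = 222.2 kWh
Cost = 222.2 kWh × £0.243 = £53.99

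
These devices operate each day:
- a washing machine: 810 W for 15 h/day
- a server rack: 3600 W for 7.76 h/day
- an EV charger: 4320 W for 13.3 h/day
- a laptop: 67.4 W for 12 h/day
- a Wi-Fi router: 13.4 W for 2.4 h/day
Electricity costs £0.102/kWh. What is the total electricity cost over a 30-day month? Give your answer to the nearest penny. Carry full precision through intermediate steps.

£301.05

washing machine: 810 W × 15 h × 30 d = 364,500 Wh = 364.5 kWh
server rack: 3600 W × 7.76 h × 30 d = 838,080 Wh = 838.1 kWh
EV charger: 4320 W × 13.3 h × 30 d = 1,723,680 Wh = 1,724 kWh
laptop: 67.4 W × 12 h × 30 d = 24,264 Wh = 24.26 kWh
Wi-Fi router: 13.4 W × 2.4 h × 30 d = 965 Wh = 0.9648 kWh
Total energy = 364.5 + 838.1 + 1,724 + 24.26 + 0.9648 = 2,951 kWh
Cost = 2,951 kWh × £0.102 = £301.05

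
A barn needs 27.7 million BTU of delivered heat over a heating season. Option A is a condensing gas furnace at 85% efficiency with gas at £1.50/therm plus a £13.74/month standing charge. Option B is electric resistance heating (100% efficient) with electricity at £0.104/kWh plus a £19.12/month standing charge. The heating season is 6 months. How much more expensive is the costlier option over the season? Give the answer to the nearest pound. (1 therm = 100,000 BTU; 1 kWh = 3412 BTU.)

£388

Heat load = 27.7 × 10⁶ BTU = 27,700,000 BTU
Gas: input = 27,700,000 / 0.85 = 32,588,235 BTU = 325.9 therm → 325.9 × £1.50 = £488.82; + 6 × £13.74 standing = £571.26
Electric: 27,700,000 BTU / 3412 = 8,118 kWh → × £0.104 = £844.31; + 6 × £19.12 standing = £959.03
Difference = |£571.26 − £959.03| = £387.77 ≈ £388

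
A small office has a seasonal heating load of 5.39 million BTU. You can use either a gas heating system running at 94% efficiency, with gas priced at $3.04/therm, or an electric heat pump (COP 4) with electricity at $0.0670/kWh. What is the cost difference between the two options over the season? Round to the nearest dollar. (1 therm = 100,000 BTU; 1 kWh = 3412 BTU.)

Heat load = 5.39 × 10⁶ BTU = 5,390,000 BTU
Gas: input = 5,390,000 / 0.94 = 5,734,043 BTU = 57.34 therm → 57.34 × $3.04 = $174.31
Heat pump: 5,390,000 BTU / 3412 = 1,580 kWh heat; / 4 = 394.9 kWh in → × $0.0670 = $26.46
Difference = |$174.31 − $26.46| = $147.85 ≈ $148

$148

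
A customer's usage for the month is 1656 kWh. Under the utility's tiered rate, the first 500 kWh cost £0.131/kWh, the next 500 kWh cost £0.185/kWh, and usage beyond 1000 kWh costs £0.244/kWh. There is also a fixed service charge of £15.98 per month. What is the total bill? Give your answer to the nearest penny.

£334.04

First 500 kWh × £0.131 = £65.50
Next 500 kWh × £0.185 = £92.50
Remaining 656 kWh × £0.244 = £160.06
Energy charge = £318.06; + service £15.98 = £334.04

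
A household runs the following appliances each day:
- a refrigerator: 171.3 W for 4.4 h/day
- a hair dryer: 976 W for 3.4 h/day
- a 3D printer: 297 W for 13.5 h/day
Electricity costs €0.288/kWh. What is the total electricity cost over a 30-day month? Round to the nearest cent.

refrigerator: 171.3 W × 4.4 h × 30 d = 22,612 Wh = 22.61 kWh
hair dryer: 976 W × 3.4 h × 30 d = 99,552 Wh = 99.55 kWh
3D printer: 297 W × 13.5 h × 30 d = 120,285 Wh = 120.3 kWh
Total energy = 22.61 + 99.55 + 120.3 = 242.4 kWh
Cost = 242.4 kWh × €0.288 = €69.83

€69.83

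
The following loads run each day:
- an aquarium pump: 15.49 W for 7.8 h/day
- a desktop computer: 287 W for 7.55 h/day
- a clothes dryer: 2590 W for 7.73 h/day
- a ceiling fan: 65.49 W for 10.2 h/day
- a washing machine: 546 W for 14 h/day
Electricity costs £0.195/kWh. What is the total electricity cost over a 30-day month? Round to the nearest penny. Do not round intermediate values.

aquarium pump: 15.49 W × 7.8 h × 30 d = 3,625 Wh = 3.625 kWh
desktop computer: 287 W × 7.55 h × 30 d = 65,006 Wh = 65.01 kWh
clothes dryer: 2590 W × 7.73 h × 30 d = 600,621 Wh = 600.6 kWh
ceiling fan: 65.49 W × 10.2 h × 30 d = 20,040 Wh = 20.04 kWh
washing machine: 546 W × 14 h × 30 d = 229,320 Wh = 229.3 kWh
Total energy = 3.625 + 65.01 + 600.6 + 20.04 + 229.3 = 918.6 kWh
Cost = 918.6 kWh × £0.195 = £179.13

£179.13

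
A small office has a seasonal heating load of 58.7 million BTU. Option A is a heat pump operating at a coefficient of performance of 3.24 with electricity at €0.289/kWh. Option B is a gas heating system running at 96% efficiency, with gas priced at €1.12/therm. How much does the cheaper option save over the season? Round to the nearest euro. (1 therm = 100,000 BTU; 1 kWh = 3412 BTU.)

€850

Heat load = 58.7 × 10⁶ BTU = 58,700,000 BTU
Gas: input = 58,700,000 / 0.96 = 61,145,833 BTU = 611.5 therm → 611.5 × €1.12 = €684.83
Heat pump: 58,700,000 BTU / 3412 = 17,200 kWh heat; / 3.24 = 5,310 kWh in → × €0.289 = €1,534.55
Difference = |€684.83 − €1,534.55| = €849.72 ≈ €850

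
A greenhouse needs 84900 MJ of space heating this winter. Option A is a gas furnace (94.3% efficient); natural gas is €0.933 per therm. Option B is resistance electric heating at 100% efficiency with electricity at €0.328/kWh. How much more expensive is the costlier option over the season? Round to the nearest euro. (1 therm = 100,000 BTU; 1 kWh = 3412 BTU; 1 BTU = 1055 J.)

€6940

Heat load = 84900 MJ = 84,900,000,000 J / 1055 = 80,473,934 BTU
Gas: input = 80,473,934 / 0.943 = 85,338,212 BTU = 853.4 therm → 853.4 × €0.933 = €796.21
Electric: 80,473,934 BTU / 3412 = 23,590 kWh → × €0.328 = €7,736.06
Difference = |€796.21 − €7,736.06| = €6,939.86 ≈ €6940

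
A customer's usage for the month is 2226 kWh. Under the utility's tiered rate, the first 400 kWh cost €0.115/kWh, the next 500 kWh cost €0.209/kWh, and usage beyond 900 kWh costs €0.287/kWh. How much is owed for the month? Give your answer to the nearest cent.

First 400 kWh × €0.115 = €46.00
Next 500 kWh × €0.209 = €104.50
Remaining 1326 kWh × €0.287 = €380.56
Total = €531.06

€531.06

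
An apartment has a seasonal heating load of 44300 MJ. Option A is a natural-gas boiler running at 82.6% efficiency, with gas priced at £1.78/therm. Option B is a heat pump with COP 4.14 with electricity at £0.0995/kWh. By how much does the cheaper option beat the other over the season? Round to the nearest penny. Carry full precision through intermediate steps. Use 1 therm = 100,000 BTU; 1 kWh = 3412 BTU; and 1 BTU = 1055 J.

£609.10

Heat load = 44300 MJ = 44,300,000,000 J / 1055 = 41,990,521 BTU
Gas: input = 41,990,521 / 0.826 = 50,835,982 BTU = 508.4 therm → 508.4 × £1.78 = £904.88
Heat pump: 41,990,521 BTU / 3412 = 12,310 kWh heat; / 4.14 = 2,973 kWh in → × £0.0995 = £295.78
Difference = |£904.88 − £295.78| = £609.10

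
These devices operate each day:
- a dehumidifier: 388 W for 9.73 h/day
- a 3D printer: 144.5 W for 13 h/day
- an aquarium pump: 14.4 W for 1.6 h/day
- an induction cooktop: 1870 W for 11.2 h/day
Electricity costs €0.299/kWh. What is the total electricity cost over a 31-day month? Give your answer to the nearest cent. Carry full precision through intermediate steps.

€246.75

dehumidifier: 388 W × 9.73 h × 31 d = 117,032 Wh = 117 kWh
3D printer: 144.5 W × 13 h × 31 d = 58,234 Wh = 58.23 kWh
aquarium pump: 14.4 W × 1.6 h × 31 d = 714 Wh = 0.7142 kWh
induction cooktop: 1870 W × 11.2 h × 31 d = 649,264 Wh = 649.3 kWh
Total energy = 117 + 58.23 + 0.7142 + 649.3 = 825.2 kWh
Cost = 825.2 kWh × €0.299 = €246.75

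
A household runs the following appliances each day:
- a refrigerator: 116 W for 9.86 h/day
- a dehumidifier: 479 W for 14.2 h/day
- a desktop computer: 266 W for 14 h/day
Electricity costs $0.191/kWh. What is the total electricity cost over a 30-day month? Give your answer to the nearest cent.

refrigerator: 116 W × 9.86 h × 30 d = 34,313 Wh = 34.31 kWh
dehumidifier: 479 W × 14.2 h × 30 d = 204,054 Wh = 204.1 kWh
desktop computer: 266 W × 14 h × 30 d = 111,720 Wh = 111.7 kWh
Total energy = 34.31 + 204.1 + 111.7 = 350.1 kWh
Cost = 350.1 kWh × $0.191 = $66.87

$66.87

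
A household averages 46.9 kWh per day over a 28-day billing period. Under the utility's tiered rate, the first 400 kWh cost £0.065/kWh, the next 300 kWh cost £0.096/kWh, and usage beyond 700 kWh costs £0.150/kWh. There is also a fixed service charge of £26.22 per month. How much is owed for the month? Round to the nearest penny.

£173.00

Usage = 46.9 kWh/day × 28 days = 1313.2 kWh
First 400 kWh × £0.065 = £26.00
Next 300 kWh × £0.096 = £28.80
Remaining 613.2 kWh × £0.150 = £91.98
Energy charge = £146.78; + service £26.22 = £173.00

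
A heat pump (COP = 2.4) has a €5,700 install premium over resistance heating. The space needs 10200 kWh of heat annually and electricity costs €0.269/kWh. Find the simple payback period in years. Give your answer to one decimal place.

3.6 years

Resistance: 10200 kWh × €0.269 = €2,743.80/yr
Heat pump: 10200 / 2.4 = 4250 kWh in → × €0.269 = €1,143.25/yr
Annual savings = €1,600.55
Payback = €5,700 / €1,600.55 = 3.56 years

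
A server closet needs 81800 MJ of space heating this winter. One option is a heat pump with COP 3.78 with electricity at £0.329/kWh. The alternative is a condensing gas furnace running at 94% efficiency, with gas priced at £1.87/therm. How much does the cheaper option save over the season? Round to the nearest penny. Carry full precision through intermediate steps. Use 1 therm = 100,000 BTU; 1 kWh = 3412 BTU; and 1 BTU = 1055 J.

Heat load = 81800 MJ = 81,800,000,000 J / 1055 = 77,535,545 BTU
Gas: input = 77,535,545 / 0.94 = 82,484,622 BTU = 824.8 therm → 824.8 × £1.87 = £1,542.46
Heat pump: 77,535,545 BTU / 3412 = 22,720 kWh heat; / 3.78 = 6,012 kWh in → × £0.329 = £1,977.86
Difference = |£1,542.46 − £1,977.86| = £435.40

£435.40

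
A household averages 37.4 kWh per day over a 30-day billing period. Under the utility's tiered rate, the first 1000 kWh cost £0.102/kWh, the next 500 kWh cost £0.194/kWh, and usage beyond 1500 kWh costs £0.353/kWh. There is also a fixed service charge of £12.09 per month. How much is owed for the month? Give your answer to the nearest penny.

£137.76

Usage = 37.4 kWh/day × 30 days = 1122 kWh
First 1000 kWh × £0.102 = £102.00
Next 122 kWh × £0.194 = £23.67
Remaining tier: 0 kWh (not reached)
Energy charge = £125.67; + service £12.09 = £137.76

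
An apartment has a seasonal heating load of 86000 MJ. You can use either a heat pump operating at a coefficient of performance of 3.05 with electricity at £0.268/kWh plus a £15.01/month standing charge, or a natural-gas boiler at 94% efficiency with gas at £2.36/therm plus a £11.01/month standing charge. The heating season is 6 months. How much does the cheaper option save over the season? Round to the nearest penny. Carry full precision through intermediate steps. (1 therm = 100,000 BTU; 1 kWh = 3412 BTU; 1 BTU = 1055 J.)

Heat load = 86000 MJ = 86,000,000,000 J / 1055 = 81,516,588 BTU
Gas: input = 81,516,588 / 0.94 = 86,719,774 BTU = 867.2 therm → 867.2 × £2.36 = £2,046.59; + 6 × £11.01 standing = £2,112.65
Heat pump: 81,516,588 BTU / 3412 = 23,890 kWh heat; / 3.05 = 7,833 kWh in → × £0.268 = £2,099.29; + 6 × £15.01 standing = £2,189.35
Difference = |£2,112.65 − £2,189.35| = £76.70

£76.70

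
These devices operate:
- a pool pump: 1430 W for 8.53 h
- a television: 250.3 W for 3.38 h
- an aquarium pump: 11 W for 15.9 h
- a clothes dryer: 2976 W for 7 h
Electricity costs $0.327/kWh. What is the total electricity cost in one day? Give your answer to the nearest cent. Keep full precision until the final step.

pool pump: 1430 W × 8.53 h = 12,198 Wh = 12.2 kWh
television: 250.3 W × 3.38 h = 846 Wh = 0.846 kWh
aquarium pump: 11 W × 15.9 h = 175 Wh = 0.1749 kWh
clothes dryer: 2976 W × 7 h = 20,832 Wh = 20.83 kWh
Total energy = 12.2 + 0.846 + 0.1749 + 20.83 = 34.05 kWh
Cost = 34.05 kWh × $0.327 = $11.13

$11.13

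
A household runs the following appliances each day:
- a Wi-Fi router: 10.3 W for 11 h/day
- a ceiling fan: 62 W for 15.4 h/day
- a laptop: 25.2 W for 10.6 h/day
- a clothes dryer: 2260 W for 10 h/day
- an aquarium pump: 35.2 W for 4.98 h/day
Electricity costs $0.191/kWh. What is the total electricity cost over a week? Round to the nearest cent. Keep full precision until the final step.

Wi-Fi router: 10.3 W × 11 h × 7 d = 793 Wh = 0.7931 kWh
ceiling fan: 62 W × 15.4 h × 7 d = 6,684 Wh = 6.684 kWh
laptop: 25.2 W × 10.6 h × 7 d = 1,870 Wh = 1.87 kWh
clothes dryer: 2260 W × 10 h × 7 d = 158,200 Wh = 158.2 kWh
aquarium pump: 35.2 W × 4.98 h × 7 d = 1,227 Wh = 1.227 kWh
Total energy = 0.7931 + 6.684 + 1.87 + 158.2 + 1.227 = 168.8 kWh
Cost = 168.8 kWh × $0.191 = $32.24

$32.24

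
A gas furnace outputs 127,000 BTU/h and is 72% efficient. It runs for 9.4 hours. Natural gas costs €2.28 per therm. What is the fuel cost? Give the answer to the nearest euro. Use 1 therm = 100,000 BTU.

€38

Heat delivered = 127,000 BTU/h × 9.4 h = 1,193,800 BTU
Gas input = 1,193,800 / 0.72 = 1,658,056 BTU
= 1,658,056 / 100,000 = 16.58 therm
Cost = 16.58 × €2.28/therm = €37.80 ≈ €38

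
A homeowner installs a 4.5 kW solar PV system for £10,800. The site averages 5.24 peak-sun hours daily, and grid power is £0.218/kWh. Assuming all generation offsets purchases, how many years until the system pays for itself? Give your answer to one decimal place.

5.8 years

Daily generation = 4.5 kW × 5.24 h = 23.58 kWh
Annual generation = 23.58 × 365 = 8606.7 kWh
Annual savings = 8606.7 × £0.218 = £1,876.26
Payback = £10,800 / £1,876.26 = 5.76 years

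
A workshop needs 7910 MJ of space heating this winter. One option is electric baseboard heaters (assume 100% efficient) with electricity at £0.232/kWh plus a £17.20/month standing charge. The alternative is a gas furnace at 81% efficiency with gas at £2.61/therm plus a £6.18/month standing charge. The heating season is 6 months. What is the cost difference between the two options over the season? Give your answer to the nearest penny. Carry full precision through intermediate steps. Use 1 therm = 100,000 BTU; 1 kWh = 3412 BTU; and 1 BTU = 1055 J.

£334.33

Heat load = 7910 MJ = 7,910,000,000 J / 1055 = 7,497,630 BTU
Gas: input = 7,497,630 / 0.81 = 9,256,334 BTU = 92.56 therm → 92.56 × £2.61 = £241.59; + 6 × £6.18 standing = £278.67
Electric: 7,497,630 BTU / 3412 = 2,197 kWh → × £0.232 = £509.80; + 6 × £17.20 standing = £613.00
Difference = |£278.67 − £613.00| = £334.33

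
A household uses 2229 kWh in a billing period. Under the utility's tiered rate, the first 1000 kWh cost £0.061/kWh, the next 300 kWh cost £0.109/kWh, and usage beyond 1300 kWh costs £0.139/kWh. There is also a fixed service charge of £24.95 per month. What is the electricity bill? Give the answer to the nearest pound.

£248

First 1000 kWh × £0.061 = £61.00
Next 300 kWh × £0.109 = £32.70
Remaining 929 kWh × £0.139 = £129.13
Energy charge = £222.83; + service £24.95 = £247.78 ≈ £248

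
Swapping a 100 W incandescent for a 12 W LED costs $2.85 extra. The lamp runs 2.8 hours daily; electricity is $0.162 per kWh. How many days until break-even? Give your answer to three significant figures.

Power saved = 100 − 12 = 88 W
Daily energy saved = 88 W × 2.8 h = 246.4 Wh = 0.2464 kWh
Daily savings = 0.2464 × $0.162 = $0.0399
Payback = $2.85 / $0.0399 per day = 71.4 days

71.4 days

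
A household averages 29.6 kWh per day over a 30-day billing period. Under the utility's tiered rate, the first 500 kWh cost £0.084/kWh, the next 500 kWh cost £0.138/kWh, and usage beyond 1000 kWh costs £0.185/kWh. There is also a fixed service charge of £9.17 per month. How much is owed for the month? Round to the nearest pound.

Usage = 29.6 kWh/day × 30 days = 888 kWh
First 500 kWh × £0.084 = £42.00
Next 388 kWh × £0.138 = £53.54
Remaining tier: 0 kWh (not reached)
Energy charge = £95.54; + service £9.17 = £104.71 ≈ £105

£105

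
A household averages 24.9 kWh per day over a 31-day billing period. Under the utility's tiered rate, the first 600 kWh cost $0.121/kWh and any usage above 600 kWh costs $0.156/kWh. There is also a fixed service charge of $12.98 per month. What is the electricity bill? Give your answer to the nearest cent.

Usage = 24.9 kWh/day × 31 days = 771.9 kWh
First 600 kWh × $0.121 = $72.60
Remaining 171.9 kWh × $0.156 = $26.82
Energy charge = $99.42; + service $12.98 = $112.40

$112.40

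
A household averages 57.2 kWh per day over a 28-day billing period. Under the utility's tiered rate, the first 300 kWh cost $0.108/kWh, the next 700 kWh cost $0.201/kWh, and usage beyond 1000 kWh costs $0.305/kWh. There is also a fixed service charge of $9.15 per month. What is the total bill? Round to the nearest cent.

$365.74

Usage = 57.2 kWh/day × 28 days = 1601.6 kWh
First 300 kWh × $0.108 = $32.40
Next 700 kWh × $0.201 = $140.70
Remaining 601.6 kWh × $0.305 = $183.49
Energy charge = $356.59; + service $9.15 = $365.74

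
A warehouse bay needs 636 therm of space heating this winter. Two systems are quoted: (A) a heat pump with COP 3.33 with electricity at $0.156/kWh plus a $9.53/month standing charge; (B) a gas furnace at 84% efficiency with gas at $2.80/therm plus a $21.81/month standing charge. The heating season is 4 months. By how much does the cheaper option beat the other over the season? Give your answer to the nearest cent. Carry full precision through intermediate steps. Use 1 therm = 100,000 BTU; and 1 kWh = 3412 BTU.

$1295.89

Heat load = 636 therm × 100,000 = 63,600,000 BTU
Gas: input = 63,600,000 / 0.84 = 75,714,286 BTU = 757.1 therm → 757.1 × $2.80 = $2,120.00; + 4 × $21.81 standing = $2,207.24
Heat pump: 63,600,000 BTU / 3412 = 18,640 kWh heat; / 3.33 = 5,598 kWh in → × $0.156 = $873.23; + 4 × $9.53 standing = $911.35
Difference = |$2,207.24 − $911.35| = $1,295.89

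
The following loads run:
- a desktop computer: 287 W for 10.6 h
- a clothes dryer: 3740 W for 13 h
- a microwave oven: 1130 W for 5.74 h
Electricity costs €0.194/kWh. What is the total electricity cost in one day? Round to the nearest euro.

desktop computer: 287 W × 10.6 h = 3,042 Wh = 3.042 kWh
clothes dryer: 3740 W × 13 h = 48,620 Wh = 48.62 kWh
microwave oven: 1130 W × 5.74 h = 6,486 Wh = 6.486 kWh
Total energy = 3.042 + 48.62 + 6.486 = 58.15 kWh
Cost = 58.15 kWh × €0.194 = €11.28 ≈ €11

€11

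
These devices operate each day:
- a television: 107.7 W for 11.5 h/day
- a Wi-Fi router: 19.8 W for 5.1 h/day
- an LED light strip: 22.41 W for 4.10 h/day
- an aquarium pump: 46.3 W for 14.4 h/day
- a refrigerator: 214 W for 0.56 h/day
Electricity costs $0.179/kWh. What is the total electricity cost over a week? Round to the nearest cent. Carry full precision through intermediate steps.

television: 107.7 W × 11.5 h × 7 d = 8,670 Wh = 8.67 kWh
Wi-Fi router: 19.8 W × 5.1 h × 7 d = 707 Wh = 0.7069 kWh
LED light strip: 22.41 W × 4.10 h × 7 d = 643 Wh = 0.6432 kWh
aquarium pump: 46.3 W × 14.4 h × 7 d = 4,667 Wh = 4.667 kWh
refrigerator: 214 W × 0.56 h × 7 d = 839 Wh = 0.8389 kWh
Total energy = 8.67 + 0.7069 + 0.6432 + 4.667 + 0.8389 = 15.53 kWh
Cost = 15.53 kWh × $0.179 = $2.78

$2.78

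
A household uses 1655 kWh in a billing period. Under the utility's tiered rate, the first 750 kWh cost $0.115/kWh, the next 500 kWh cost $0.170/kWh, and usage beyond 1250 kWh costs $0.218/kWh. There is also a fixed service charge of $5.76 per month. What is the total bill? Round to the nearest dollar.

$265

First 750 kWh × $0.115 = $86.25
Next 500 kWh × $0.170 = $85.00
Remaining 405 kWh × $0.218 = $88.29
Energy charge = $259.54; + service $5.76 = $265.30 ≈ $265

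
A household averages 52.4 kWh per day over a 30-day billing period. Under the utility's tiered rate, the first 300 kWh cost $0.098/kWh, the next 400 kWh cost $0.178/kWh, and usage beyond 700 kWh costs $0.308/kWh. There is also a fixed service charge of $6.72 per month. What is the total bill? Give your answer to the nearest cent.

$375.90

Usage = 52.4 kWh/day × 30 days = 1572 kWh
First 300 kWh × $0.098 = $29.40
Next 400 kWh × $0.178 = $71.20
Remaining 872 kWh × $0.308 = $268.58
Energy charge = $369.18; + service $6.72 = $375.90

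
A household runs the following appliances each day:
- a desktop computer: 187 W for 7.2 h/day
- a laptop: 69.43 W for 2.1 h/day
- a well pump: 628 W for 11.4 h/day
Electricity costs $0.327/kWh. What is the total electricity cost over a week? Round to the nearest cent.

desktop computer: 187 W × 7.2 h × 7 d = 9,425 Wh = 9.425 kWh
laptop: 69.43 W × 2.1 h × 7 d = 1,021 Wh = 1.021 kWh
well pump: 628 W × 11.4 h × 7 d = 50,114 Wh = 50.11 kWh
Total energy = 9.425 + 1.021 + 50.11 = 60.56 kWh
Cost = 60.56 kWh × $0.327 = $19.80

$19.80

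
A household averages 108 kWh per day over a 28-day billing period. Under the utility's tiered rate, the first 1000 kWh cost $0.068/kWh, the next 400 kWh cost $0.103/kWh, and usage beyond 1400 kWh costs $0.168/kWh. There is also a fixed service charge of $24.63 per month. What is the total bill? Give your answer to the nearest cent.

Usage = 108 kWh/day × 28 days = 3024 kWh
First 1000 kWh × $0.068 = $68.00
Next 400 kWh × $0.103 = $41.20
Remaining 1624 kWh × $0.168 = $272.83
Energy charge = $382.03; + service $24.63 = $406.66

$406.66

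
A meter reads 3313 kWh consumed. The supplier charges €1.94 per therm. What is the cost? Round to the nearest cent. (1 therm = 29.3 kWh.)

€219.36

3313 kWh × (0.03413 therm/kWh) = 113.1 therm
Cost = 113.1 therm × €1.94/therm = €219.36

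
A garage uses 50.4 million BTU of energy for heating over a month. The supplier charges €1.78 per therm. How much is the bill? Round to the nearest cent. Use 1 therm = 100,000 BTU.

€897.12

50.4 million BTU × (10 therm/million BTU) = 504 therm
Cost = 504 therm × €1.78/therm = €897.12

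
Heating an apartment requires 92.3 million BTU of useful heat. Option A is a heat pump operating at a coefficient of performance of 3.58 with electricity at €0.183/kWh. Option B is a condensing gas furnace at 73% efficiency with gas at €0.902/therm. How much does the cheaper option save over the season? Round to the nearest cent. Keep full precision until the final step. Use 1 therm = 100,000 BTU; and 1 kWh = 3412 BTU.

€242.33

Heat load = 92.3 × 10⁶ BTU = 92,300,000 BTU
Gas: input = 92,300,000 / 0.73 = 126,438,356 BTU = 1,264 therm → 1,264 × €0.902 = €1,140.47
Heat pump: 92,300,000 BTU / 3412 = 27,050 kWh heat; / 3.58 = 7,556 kWh in → × €0.183 = €1,382.80
Difference = |€1,140.47 − €1,382.80| = €242.33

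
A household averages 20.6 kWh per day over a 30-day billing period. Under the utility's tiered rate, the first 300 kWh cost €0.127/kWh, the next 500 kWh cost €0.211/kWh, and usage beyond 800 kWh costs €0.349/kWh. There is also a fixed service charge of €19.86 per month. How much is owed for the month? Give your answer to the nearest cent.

€125.06

Usage = 20.6 kWh/day × 30 days = 618 kWh
First 300 kWh × €0.127 = €38.10
Next 318 kWh × €0.211 = €67.10
Remaining tier: 0 kWh (not reached)
Energy charge = €105.20; + service €19.86 = €125.06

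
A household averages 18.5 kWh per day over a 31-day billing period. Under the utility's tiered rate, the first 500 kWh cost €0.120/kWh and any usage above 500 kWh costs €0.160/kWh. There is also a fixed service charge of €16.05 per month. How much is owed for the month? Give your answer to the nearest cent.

€87.81

Usage = 18.5 kWh/day × 31 days = 573.5 kWh
First 500 kWh × €0.120 = €60.00
Remaining 73.5 kWh × €0.160 = €11.76
Energy charge = €71.76; + service €16.05 = €87.81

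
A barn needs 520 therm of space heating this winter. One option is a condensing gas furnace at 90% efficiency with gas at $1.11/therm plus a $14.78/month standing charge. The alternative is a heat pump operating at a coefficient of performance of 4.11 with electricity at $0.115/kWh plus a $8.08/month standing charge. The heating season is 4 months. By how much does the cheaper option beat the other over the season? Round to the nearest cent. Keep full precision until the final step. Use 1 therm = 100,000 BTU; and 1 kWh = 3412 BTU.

$241.70

Heat load = 520 therm × 100,000 = 52,000,000 BTU
Gas: input = 52,000,000 / 0.90 = 57,777,778 BTU = 577.8 therm → 577.8 × $1.11 = $641.33; + 4 × $14.78 standing = $700.45
Heat pump: 52,000,000 BTU / 3412 = 15,240 kWh heat; / 4.11 = 3,708 kWh in → × $0.115 = $426.43; + 4 × $8.08 standing = $458.75
Difference = |$700.45 − $458.75| = $241.70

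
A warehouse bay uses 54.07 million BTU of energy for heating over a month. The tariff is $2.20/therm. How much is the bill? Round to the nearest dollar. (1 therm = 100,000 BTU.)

$1190

54.07 million BTU × (10 therm/million BTU) = 540.7 therm
Cost = 540.7 therm × $2.20/therm = $1,189.54 ≈ $1190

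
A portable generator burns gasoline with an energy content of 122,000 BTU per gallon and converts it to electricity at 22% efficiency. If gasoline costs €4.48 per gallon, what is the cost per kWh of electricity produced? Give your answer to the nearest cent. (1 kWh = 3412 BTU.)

€0.57

Electrical output per gallon = 122,000 BTU × 0.22 / 3412 BTU/kWh = 7.866 kWh
Cost per kWh = €4.48 / 7.866 kWh = €0.570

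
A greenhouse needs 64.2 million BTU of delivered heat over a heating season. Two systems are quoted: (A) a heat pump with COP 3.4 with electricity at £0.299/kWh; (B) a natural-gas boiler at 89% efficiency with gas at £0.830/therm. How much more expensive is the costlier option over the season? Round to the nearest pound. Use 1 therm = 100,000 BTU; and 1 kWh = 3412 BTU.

Heat load = 64.2 × 10⁶ BTU = 64,200,000 BTU
Gas: input = 64,200,000 / 0.890 = 72,134,831 BTU = 721.3 therm → 721.3 × £0.830 = £598.72
Heat pump: 64,200,000 BTU / 3412 = 18,820 kWh heat; / 3.4 = 5,534 kWh in → × £0.299 = £1,654.70
Difference = |£598.72 − £1,654.70| = £1,055.98 ≈ £1056

£1056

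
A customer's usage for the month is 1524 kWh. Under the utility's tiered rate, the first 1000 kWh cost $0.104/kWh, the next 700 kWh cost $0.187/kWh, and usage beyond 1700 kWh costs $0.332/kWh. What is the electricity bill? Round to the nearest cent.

First 1000 kWh × $0.104 = $104.00
Next 524 kWh × $0.187 = $97.99
Remaining tier: 0 kWh (not reached)
Total = $201.99

$201.99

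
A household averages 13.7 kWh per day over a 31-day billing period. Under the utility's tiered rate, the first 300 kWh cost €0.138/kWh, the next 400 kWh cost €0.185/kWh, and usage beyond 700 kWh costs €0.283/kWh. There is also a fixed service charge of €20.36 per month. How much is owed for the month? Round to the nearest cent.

Usage = 13.7 kWh/day × 31 days = 424.7 kWh
First 300 kWh × €0.138 = €41.40
Next 124.7 kWh × €0.185 = €23.07
Remaining tier: 0 kWh (not reached)
Energy charge = €64.47; + service €20.36 = €84.83

€84.83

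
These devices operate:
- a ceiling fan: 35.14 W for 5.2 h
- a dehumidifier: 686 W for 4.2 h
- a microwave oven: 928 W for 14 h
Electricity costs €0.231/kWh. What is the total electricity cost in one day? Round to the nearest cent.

ceiling fan: 35.14 W × 5.2 h = 183 Wh = 0.1827 kWh
dehumidifier: 686 W × 4.2 h = 2,881 Wh = 2.881 kWh
microwave oven: 928 W × 14 h = 12,992 Wh = 12.99 kWh
Total energy = 0.1827 + 2.881 + 12.99 = 16.06 kWh
Cost = 16.06 kWh × €0.231 = €3.71

€3.71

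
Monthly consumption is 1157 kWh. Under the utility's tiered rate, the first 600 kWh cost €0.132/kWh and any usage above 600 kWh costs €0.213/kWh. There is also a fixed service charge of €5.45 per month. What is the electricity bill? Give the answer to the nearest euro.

First 600 kWh × €0.132 = €79.20
Remaining 557 kWh × €0.213 = €118.64
Energy charge = €197.84; + service €5.45 = €203.29 ≈ €203

€203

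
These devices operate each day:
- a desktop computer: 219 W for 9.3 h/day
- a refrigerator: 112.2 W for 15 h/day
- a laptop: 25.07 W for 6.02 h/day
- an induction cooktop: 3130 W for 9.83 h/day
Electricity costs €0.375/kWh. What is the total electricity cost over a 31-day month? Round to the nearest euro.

desktop computer: 219 W × 9.3 h × 31 d = 63,138 Wh = 63.14 kWh
refrigerator: 112.2 W × 15 h × 31 d = 52,173 Wh = 52.17 kWh
laptop: 25.07 W × 6.02 h × 31 d = 4,679 Wh = 4.679 kWh
induction cooktop: 3130 W × 9.83 h × 31 d = 953,805 Wh = 953.8 kWh
Total energy = 63.14 + 52.17 + 4.679 + 953.8 = 1,074 kWh
Cost = 1,074 kWh × €0.375 = €402.67 ≈ €403

€403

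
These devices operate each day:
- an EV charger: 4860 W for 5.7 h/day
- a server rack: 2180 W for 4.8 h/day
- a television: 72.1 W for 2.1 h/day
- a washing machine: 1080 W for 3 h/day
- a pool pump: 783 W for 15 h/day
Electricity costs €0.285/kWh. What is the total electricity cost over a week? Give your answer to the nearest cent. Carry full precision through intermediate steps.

EV charger: 4860 W × 5.7 h × 7 d = 193,914 Wh = 193.9 kWh
server rack: 2180 W × 4.8 h × 7 d = 73,248 Wh = 73.25 kWh
television: 72.1 W × 2.1 h × 7 d = 1,060 Wh = 1.06 kWh
washing machine: 1080 W × 3 h × 7 d = 22,680 Wh = 22.68 kWh
pool pump: 783 W × 15 h × 7 d = 82,215 Wh = 82.22 kWh
Total energy = 193.9 + 73.25 + 1.06 + 22.68 + 82.22 = 373.1 kWh
Cost = 373.1 kWh × €0.285 = €106.34

€106.34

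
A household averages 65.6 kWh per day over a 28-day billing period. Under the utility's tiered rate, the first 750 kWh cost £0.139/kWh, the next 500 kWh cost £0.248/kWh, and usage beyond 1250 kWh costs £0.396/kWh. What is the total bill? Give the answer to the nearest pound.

Usage = 65.6 kWh/day × 28 days = 1836.8 kWh
First 750 kWh × £0.139 = £104.25
Next 500 kWh × £0.248 = £124.00
Remaining 586.8 kWh × £0.396 = £232.37
Total = £460.62 ≈ £461

£461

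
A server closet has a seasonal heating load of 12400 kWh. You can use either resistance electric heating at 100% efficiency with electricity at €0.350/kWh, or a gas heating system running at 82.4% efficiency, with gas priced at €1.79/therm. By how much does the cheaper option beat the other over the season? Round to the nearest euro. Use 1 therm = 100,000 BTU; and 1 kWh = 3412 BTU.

Heat load = 12400 kWh × 3412 = 42,308,800 BTU
Gas: input = 42,308,800 / 0.824 = 51,345,631 BTU = 513.5 therm → 513.5 × €1.79 = €919.09
Electric: 42,308,800 BTU / 3412 = 12,400 kWh → × €0.350 = €4,340.00
Difference = |€919.09 − €4,340.00| = €3,420.91 ≈ €3421

€3421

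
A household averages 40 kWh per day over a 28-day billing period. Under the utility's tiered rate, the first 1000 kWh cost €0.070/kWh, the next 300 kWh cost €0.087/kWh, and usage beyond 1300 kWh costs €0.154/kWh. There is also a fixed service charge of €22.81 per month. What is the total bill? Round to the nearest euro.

€103

Usage = 40 kWh/day × 28 days = 1120 kWh
First 1000 kWh × €0.070 = €70.00
Next 120 kWh × €0.087 = €10.44
Remaining tier: 0 kWh (not reached)
Energy charge = €80.44; + service €22.81 = €103.25 ≈ €103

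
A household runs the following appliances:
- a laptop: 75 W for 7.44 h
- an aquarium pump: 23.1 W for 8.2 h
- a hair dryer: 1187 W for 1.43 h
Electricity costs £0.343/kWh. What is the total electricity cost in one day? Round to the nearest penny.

£0.84

laptop: 75 W × 7.44 h = 558 Wh = 0.558 kWh
aquarium pump: 23.1 W × 8.2 h = 189 Wh = 0.1894 kWh
hair dryer: 1187 W × 1.43 h = 1,697 Wh = 1.697 kWh
Total energy = 0.558 + 0.1894 + 1.697 = 2.445 kWh
Cost = 2.445 kWh × £0.343 = £0.84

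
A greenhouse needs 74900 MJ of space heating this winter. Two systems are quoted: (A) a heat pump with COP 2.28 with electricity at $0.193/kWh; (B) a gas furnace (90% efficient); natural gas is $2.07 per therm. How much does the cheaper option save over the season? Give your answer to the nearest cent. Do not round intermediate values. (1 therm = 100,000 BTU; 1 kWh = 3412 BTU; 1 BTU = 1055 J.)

$128.45

Heat load = 74900 MJ = 74,900,000,000 J / 1055 = 70,995,261 BTU
Gas: input = 70,995,261 / 0.90 = 78,883,623 BTU = 788.8 therm → 788.8 × $2.07 = $1,632.89
Heat pump: 70,995,261 BTU / 3412 = 20,810 kWh heat; / 2.28 = 9,126 kWh in → × $0.193 = $1,761.34
Difference = |$1,632.89 − $1,761.34| = $128.45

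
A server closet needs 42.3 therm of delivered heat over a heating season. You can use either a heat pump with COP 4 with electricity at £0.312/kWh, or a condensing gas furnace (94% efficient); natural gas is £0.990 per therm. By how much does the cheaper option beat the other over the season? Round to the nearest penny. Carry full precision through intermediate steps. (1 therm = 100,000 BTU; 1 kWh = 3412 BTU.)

Heat load = 42.3 therm × 100,000 = 4,230,000 BTU
Gas: input = 4,230,000 / 0.94 = 4,500,000 BTU = 45 therm → 45 × £0.990 = £44.55
Heat pump: 4,230,000 BTU / 3412 = 1,240 kWh heat; / 4 = 309.9 kWh in → × £0.312 = £96.70
Difference = |£44.55 − £96.70| = £52.15

£52.15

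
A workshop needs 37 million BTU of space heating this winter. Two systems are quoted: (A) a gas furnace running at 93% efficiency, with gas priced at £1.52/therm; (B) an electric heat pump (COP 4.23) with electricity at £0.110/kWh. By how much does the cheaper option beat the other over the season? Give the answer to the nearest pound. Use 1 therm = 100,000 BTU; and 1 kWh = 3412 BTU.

£323

Heat load = 37 × 10⁶ BTU = 37,000,000 BTU
Gas: input = 37,000,000 / 0.93 = 39,784,946 BTU = 397.8 therm → 397.8 × £1.52 = £604.73
Heat pump: 37,000,000 BTU / 3412 = 10,840 kWh heat; / 4.23 = 2,564 kWh in → × £0.110 = £282.00
Difference = |£604.73 − £282.00| = £322.73 ≈ £323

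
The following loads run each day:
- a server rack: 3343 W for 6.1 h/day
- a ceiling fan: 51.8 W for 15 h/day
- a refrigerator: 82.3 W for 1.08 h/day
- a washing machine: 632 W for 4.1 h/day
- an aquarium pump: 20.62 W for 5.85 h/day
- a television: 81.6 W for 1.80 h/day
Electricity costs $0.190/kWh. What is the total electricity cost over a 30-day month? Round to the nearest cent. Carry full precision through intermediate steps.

$137.47

server rack: 3343 W × 6.1 h × 30 d = 611,769 Wh = 611.8 kWh
ceiling fan: 51.8 W × 15 h × 30 d = 23,310 Wh = 23.31 kWh
refrigerator: 82.3 W × 1.08 h × 30 d = 2,667 Wh = 2.667 kWh
washing machine: 632 W × 4.1 h × 30 d = 77,736 Wh = 77.74 kWh
aquarium pump: 20.62 W × 5.85 h × 30 d = 3,619 Wh = 3.619 kWh
television: 81.6 W × 1.80 h × 30 d = 4,406 Wh = 4.406 kWh
Total energy = 611.8 + 23.31 + 2.667 + 77.74 + 3.619 + 4.406 = 723.5 kWh
Cost = 723.5 kWh × $0.190 = $137.47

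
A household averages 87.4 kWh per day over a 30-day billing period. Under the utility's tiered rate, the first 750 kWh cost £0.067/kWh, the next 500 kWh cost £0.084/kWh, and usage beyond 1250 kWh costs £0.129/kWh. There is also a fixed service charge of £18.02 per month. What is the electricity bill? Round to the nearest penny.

£287.26

Usage = 87.4 kWh/day × 30 days = 2622 kWh
First 750 kWh × £0.067 = £50.25
Next 500 kWh × £0.084 = £42.00
Remaining 1372 kWh × £0.129 = £176.99
Energy charge = £269.24; + service £18.02 = £287.26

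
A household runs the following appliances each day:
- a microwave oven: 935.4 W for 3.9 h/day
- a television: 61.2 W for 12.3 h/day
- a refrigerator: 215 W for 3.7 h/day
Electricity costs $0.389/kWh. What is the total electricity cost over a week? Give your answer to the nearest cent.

microwave oven: 935.4 W × 3.9 h × 7 d = 25,536 Wh = 25.54 kWh
television: 61.2 W × 12.3 h × 7 d = 5,269 Wh = 5.269 kWh
refrigerator: 215 W × 3.7 h × 7 d = 5,568 Wh = 5.569 kWh
Total energy = 25.54 + 5.269 + 5.569 = 36.37 kWh
Cost = 36.37 kWh × $0.389 = $14.15

$14.15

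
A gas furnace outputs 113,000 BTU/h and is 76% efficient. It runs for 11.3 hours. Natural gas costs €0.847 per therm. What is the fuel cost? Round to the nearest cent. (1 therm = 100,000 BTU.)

€14.23

Heat delivered = 113,000 BTU/h × 11.3 h = 1,276,900 BTU
Gas input = 1,276,900 / 0.76 = 1,680,132 BTU
= 1,680,132 / 100,000 = 16.8 therm
Cost = 16.8 × €0.847/therm = €14.23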